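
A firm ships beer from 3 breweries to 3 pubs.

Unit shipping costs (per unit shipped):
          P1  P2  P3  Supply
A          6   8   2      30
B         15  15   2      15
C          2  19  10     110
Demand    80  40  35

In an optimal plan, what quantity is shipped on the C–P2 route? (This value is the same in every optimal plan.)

10

Optimal shipments:
  A–P2: 30 × 8 = 240
  B–P3: 15 × 2 = 30
  C–P1: 80 × 2 = 160
  C–P2: 10 × 19 = 190
  C–P3: 20 × 10 = 200
Total cost = 820.
So C→P2 carries 10 kegs.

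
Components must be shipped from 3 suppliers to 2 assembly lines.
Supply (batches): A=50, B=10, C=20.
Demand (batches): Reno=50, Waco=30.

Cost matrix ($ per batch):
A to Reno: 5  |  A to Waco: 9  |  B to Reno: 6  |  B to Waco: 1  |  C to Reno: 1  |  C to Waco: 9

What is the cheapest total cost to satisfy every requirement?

A cheapest plan:
  A–Reno: 30 × $5 = $150
  A–Waco: 20 × $9 = $180
  B–Waco: 10 × $1 = $10
  C–Reno: 20 × $1 = $20
Total = 150 + 180 + 10 + 20 = $360.

360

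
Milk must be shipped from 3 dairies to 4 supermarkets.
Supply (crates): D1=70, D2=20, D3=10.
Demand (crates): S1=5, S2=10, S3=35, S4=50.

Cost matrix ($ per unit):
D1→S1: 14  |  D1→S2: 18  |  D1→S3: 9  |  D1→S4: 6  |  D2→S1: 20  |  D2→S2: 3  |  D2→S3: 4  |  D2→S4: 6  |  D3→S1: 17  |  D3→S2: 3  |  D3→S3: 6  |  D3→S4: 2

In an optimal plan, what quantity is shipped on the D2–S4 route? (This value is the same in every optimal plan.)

Optimal shipments:
  D1–S1: 5 × $14 = $70
  D1–S3: 15 × $9 = $135
  D1–S4: 50 × $6 = $300
  D2–S3: 20 × $4 = $80
  D3–S2: 10 × $3 = $30
Total cost = $615.
The route D2→S4 is not used.

0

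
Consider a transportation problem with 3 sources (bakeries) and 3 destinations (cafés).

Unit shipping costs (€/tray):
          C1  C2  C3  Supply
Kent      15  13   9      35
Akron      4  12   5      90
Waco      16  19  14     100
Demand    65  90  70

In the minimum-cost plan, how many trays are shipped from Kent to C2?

Optimal shipments:
  Kent->C2: 35 × €13 = €455
  Akron->C1: 65 × €4 = €260
  Akron->C3: 25 × €5 = €125
  Waco->C2: 55 × €19 = €1045
  Waco->C3: 45 × €14 = €630
Total cost = €2515.
So Kent→C2 carries 35 trays.

35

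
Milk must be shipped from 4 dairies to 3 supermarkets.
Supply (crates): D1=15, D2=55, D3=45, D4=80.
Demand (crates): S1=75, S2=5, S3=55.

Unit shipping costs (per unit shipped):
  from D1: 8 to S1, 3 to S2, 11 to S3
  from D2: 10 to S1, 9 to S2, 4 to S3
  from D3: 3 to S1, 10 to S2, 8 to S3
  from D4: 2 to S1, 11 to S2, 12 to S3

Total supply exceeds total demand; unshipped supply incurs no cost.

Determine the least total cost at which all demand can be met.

One minimum-cost allocation:
  D1->S2: 5 × 3 = 15
  D2->S3: 55 × 4 = 220
  D4->S1: 75 × 2 = 150
Total = 15 + 220 + 150 = 385.
(Supply check: D1 ships 5; D2 ships 55; D3 ships 0; D4 ships 75.)

385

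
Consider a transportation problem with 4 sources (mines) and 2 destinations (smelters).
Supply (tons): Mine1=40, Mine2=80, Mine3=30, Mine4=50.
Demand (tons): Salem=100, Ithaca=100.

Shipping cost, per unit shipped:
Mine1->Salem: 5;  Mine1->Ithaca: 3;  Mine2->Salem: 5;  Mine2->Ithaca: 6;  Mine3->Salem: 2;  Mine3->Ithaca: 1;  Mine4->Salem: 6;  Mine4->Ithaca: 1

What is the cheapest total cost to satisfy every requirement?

620

One minimum-cost allocation:
  Mine1->Ithaca: 40 × 3 = 120
  Mine2->Salem: 80 × 5 = 400
  Mine3->Salem: 20 × 2 = 40
  Mine3->Ithaca: 10 × 1 = 10
  Mine4->Ithaca: 50 × 1 = 50
Total = 120 + 400 + 40 + 10 + 50 = 620.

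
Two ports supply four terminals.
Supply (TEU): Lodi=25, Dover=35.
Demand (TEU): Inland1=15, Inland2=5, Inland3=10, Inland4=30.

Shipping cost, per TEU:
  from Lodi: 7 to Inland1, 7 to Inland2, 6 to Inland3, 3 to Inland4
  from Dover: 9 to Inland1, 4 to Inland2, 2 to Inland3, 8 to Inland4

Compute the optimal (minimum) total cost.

290

Optimal allocation:
  Lodi–Inland4: 25 × 3 = 75
  Dover–Inland1: 15 × 9 = 135
  Dover–Inland2: 5 × 4 = 20
  Dover–Inland3: 10 × 2 = 20
  Dover–Inland4: 5 × 8 = 40
Total = 75 + 135 + 20 + 20 + 40 = 290.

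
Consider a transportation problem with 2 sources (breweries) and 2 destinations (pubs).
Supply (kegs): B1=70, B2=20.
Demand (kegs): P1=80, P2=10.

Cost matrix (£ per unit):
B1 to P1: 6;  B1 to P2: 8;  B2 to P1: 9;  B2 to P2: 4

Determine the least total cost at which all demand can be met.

An optimal shipping plan:
  B1–P1: 70 × £6 = £420
  B2–P1: 10 × £9 = £90
  B2–P2: 10 × £4 = £40
Total = 420 + 90 + 40 = £550.

550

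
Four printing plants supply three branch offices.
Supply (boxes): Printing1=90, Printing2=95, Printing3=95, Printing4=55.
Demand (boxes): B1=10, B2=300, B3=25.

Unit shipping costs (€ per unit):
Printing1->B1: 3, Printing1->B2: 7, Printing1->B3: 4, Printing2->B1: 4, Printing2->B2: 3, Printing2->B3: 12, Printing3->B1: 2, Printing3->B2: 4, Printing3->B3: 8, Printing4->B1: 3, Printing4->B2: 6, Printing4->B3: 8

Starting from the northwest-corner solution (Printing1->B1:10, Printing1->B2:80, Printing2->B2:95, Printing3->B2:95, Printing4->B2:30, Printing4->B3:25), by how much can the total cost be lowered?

125

Current plan cost = 10·3 + 80·7 + 95·3 + 95·4 + 30·6 + 25·8 = €1635.
Optimal plan:
  Printing1 to B1: 10 boxes
  Printing1 to B2: 55 boxes
  Printing1 to B3: 25 boxes
  Printing2 to B2: 95 boxes
  Printing3 to B2: 95 boxes
  Printing4 to B2: 55 boxes
Optimal cost = €1510.
Saving = 1635 − 1510 = €125.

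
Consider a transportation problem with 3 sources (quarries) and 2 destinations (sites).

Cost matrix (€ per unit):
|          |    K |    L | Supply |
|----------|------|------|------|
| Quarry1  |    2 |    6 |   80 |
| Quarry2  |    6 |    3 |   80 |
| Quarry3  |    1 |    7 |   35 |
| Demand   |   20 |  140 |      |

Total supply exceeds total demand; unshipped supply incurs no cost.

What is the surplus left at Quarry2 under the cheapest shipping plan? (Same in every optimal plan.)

0

Minimum-cost shipments:
  Quarry1–L: 60 × €6 = €360
  Quarry2–L: 80 × €3 = €240
  Quarry3–K: 20 × €1 = €20
Total cost = €620.
Quarry2 ships 80 of its 80, leaving 0.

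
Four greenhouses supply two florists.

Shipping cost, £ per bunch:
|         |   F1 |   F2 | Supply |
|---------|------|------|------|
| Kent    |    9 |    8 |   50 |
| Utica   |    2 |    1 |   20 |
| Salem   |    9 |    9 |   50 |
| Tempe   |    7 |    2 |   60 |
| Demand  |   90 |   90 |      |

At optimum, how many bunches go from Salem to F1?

Solving gives:
  Kent–F1: 40 × £9 = £360
  Kent–F2: 10 × £8 = £80
  Utica–F2: 20 × £1 = £20
  Salem–F1: 50 × £9 = £450
  Tempe–F2: 60 × £2 = £120
Total cost = £1030.
So Salem→F1 carries 50 bunches.

50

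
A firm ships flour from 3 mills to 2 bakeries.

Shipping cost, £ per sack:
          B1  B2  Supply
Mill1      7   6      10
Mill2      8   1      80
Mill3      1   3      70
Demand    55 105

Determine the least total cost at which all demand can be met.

240

A cheapest plan:
  Mill1->B2: 10 × £6 = £60
  Mill2->B2: 80 × £1 = £80
  Mill3->B1: 55 × £1 = £55
  Mill3->B2: 15 × £3 = £45
Total = 60 + 80 + 55 + 45 = £240.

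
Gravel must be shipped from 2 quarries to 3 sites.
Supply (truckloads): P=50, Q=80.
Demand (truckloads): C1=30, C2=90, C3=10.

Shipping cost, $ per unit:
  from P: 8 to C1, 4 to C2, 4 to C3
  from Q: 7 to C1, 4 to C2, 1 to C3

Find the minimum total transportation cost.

580

One minimum-cost allocation:
  P–C2: 50 × $4 = $200
  Q–C1: 30 × $7 = $210
  Q–C2: 40 × $4 = $160
  Q–C3: 10 × $1 = $10
Total = 200 + 210 + 160 + 10 = $580.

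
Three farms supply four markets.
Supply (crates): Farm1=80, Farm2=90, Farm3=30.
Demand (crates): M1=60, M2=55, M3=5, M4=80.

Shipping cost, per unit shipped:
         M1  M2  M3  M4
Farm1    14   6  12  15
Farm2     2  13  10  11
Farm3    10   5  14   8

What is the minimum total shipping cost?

1380

One minimum-cost allocation:
  Farm1 to M2: 55 × 6 = 330
  Farm1 to M3: 5 × 12 = 60
  Farm1 to M4: 20 × 15 = 300
  Farm2 to M1: 60 × 2 = 120
  Farm2 to M4: 30 × 11 = 330
  Farm3 to M4: 30 × 8 = 240
Total = 330 + 60 + 300 + 120 + 330 + 240 = 1380.
(Supply check: Farm1 ships 80; Farm2 ships 90; Farm3 ships 30.)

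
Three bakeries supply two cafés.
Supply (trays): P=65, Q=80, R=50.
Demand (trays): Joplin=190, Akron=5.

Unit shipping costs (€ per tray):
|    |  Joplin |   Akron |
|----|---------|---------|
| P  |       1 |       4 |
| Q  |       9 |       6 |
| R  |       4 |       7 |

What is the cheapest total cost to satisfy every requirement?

One minimum-cost allocation:
  P→Joplin: 65 × €1 = €65
  Q→Joplin: 75 × €9 = €675
  Q→Akron: 5 × €6 = €30
  R→Joplin: 50 × €4 = €200
Total = 65 + 675 + 30 + 200 = €970.

970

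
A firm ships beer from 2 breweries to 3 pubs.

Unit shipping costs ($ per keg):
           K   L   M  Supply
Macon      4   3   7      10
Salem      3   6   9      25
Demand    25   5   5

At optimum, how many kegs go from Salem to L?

Optimal shipments:
  Macon to L: 5 kegs
  Macon to M: 5 kegs
  Salem to K: 25 kegs
Total cost = $125.
The route Salem→L is not used.

0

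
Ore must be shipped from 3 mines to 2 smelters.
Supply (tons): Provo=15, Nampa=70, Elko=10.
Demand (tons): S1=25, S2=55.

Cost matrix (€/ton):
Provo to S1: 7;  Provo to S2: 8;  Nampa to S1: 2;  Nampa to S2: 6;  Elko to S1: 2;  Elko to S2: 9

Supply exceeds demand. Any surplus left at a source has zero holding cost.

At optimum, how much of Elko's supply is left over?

An optimal plan:
  Nampa→S1: 15 × €2 = €30
  Nampa→S2: 55 × €6 = €330
  Elko→S1: 10 × €2 = €20
Total cost = €380.
Elko ships 10 of its 10, leaving 0.

0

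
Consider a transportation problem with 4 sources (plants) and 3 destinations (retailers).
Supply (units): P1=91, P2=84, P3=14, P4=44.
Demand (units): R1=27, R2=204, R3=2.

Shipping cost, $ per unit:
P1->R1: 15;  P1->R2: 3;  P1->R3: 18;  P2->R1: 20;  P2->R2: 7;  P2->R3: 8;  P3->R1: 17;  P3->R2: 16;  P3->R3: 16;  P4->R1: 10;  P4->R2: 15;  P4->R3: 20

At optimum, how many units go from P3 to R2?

12

Solving gives:
  P1->R2: 91 × $3 = $273
  P2->R2: 84 × $7 = $588
  P3->R2: 12 × $16 = $192
  P3->R3: 2 × $16 = $32
  P4->R1: 27 × $10 = $270
  P4->R2: 17 × $15 = $255
Total cost = $1610.
So P3→R2 carries 12 units.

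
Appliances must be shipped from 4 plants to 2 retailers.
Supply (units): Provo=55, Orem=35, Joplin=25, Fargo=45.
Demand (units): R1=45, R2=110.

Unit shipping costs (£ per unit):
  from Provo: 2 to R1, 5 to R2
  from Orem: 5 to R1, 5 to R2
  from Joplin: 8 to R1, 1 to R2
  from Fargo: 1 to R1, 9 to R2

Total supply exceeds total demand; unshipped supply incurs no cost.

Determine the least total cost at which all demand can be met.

495

One minimum-cost allocation:
  Provo→R2: 55 × £5 = £275
  Orem→R2: 30 × £5 = £150
  Joplin→R2: 25 × £1 = £25
  Fargo→R1: 45 × £1 = £45
Total = 275 + 150 + 25 + 45 = £495.
(Supply check: Provo ships 55; Orem ships 30; Joplin ships 25; Fargo ships 45.)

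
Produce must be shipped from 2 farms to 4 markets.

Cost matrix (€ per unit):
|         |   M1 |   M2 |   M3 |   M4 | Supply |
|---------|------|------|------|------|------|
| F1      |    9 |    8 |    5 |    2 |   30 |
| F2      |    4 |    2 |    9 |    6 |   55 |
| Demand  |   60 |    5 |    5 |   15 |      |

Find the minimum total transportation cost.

One minimum-cost allocation:
  F1->M1: 10 × €9 = €90
  F1->M3: 5 × €5 = €25
  F1->M4: 15 × €2 = €30
  F2->M1: 50 × €4 = €200
  F2->M2: 5 × €2 = €10
Total = 90 + 25 + 30 + 200 + 10 = €355.

355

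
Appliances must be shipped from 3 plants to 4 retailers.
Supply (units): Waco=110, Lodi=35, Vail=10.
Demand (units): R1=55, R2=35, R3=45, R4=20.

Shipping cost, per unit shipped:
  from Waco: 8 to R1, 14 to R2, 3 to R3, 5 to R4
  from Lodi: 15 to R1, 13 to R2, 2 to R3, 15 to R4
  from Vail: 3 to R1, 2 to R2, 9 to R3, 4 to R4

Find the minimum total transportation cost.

Optimal allocation:
  Waco–R1: 55 × 8 = 440
  Waco–R2: 25 × 14 = 350
  Waco–R3: 10 × 3 = 30
  Waco–R4: 20 × 5 = 100
  Lodi–R3: 35 × 2 = 70
  Vail–R2: 10 × 2 = 20
Total = 440 + 350 + 30 + 100 + 70 + 20 = 1010.
(Supply check: Waco ships 110; Lodi ships 35; Vail ships 10.)

1010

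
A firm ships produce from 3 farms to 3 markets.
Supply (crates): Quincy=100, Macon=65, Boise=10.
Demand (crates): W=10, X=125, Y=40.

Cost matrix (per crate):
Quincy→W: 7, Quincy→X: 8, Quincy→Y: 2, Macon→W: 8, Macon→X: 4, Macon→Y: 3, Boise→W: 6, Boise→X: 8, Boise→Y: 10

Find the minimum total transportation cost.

Optimal allocation:
  Quincy–X: 60 × 8 = 480
  Quincy–Y: 40 × 2 = 80
  Macon–X: 65 × 4 = 260
  Boise–W: 10 × 6 = 60
Total = 480 + 80 + 260 + 60 = 880.

880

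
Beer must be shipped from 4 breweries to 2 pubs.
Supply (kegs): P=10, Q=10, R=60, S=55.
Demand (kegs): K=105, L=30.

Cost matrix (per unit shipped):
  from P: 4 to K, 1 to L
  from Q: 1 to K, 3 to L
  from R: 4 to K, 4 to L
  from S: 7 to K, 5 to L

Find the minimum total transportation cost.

Optimal allocation:
  P–L: 10 × 1 = 10
  Q–K: 10 × 1 = 10
  R–K: 60 × 4 = 240
  S–K: 35 × 7 = 245
  S–L: 20 × 5 = 100
Total = 10 + 10 + 240 + 245 + 100 = 605.
(Supply check: P ships 10; Q ships 10; R ships 60; S ships 55.)

605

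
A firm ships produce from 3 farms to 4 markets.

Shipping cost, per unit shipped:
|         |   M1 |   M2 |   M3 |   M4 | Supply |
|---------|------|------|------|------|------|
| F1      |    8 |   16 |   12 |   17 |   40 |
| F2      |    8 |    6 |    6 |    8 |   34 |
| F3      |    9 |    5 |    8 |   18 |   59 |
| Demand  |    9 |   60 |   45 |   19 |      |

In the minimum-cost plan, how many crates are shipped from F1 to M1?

Solving gives:
  F1 to M1: 9 × 8 = 72
  F1 to M3: 31 × 12 = 372
  F2 to M2: 1 × 6 = 6
  F2 to M3: 14 × 6 = 84
  F2 to M4: 19 × 8 = 152
  F3 to M2: 59 × 5 = 295
Total cost = 981.
So F1→M1 carries 9 crates.

9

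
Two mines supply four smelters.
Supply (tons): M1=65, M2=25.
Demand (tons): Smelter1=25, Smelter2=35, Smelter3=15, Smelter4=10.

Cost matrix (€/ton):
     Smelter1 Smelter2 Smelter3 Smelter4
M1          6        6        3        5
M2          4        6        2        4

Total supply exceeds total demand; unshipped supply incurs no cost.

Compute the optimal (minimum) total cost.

405

One minimum-cost allocation:
  M1–Smelter2: 35 × €6 = €210
  M1–Smelter3: 15 × €3 = €45
  M1–Smelter4: 10 × €5 = €50
  M2–Smelter1: 25 × €4 = €100
Total = 210 + 45 + 50 + 100 = €405.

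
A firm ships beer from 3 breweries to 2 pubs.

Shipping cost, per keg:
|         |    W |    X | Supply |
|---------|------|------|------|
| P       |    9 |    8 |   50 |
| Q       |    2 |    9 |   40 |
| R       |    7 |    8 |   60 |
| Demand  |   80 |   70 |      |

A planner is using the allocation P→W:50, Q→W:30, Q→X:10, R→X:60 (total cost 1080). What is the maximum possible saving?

Current plan cost = 50·9 + 30·2 + 10·9 + 60·8 = 1080.
Optimal plan:
  P→X: 50 kegs
  Q→W: 40 kegs
  R→W: 40 kegs
  R→X: 20 kegs
Optimal cost = 920.
Saving = 1080 − 920 = 160.

160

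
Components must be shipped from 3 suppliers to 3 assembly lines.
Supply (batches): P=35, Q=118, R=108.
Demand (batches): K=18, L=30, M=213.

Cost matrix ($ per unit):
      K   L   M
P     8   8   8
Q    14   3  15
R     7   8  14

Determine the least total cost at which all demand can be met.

One minimum-cost allocation:
  P→M: 35 × $8 = $280
  Q→L: 30 × $3 = $90
  Q→M: 88 × $15 = $1320
  R→K: 18 × $7 = $126
  R→M: 90 × $14 = $1260
Total = 280 + 90 + 1320 + 126 + 1260 = $3076.

3076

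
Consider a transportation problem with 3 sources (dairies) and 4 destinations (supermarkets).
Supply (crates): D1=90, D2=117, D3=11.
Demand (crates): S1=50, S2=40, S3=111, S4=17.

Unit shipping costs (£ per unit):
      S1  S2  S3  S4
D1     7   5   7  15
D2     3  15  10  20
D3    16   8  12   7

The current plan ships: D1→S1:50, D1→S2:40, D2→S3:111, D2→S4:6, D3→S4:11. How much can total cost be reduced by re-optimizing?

Current plan cost = 50·7 + 40·5 + 111·10 + 6·20 + 11·7 = £1857.
Optimal plan:
  D1→S2: 40 × £5 = £200
  D1→S3: 44 × £7 = £308
  D1→S4: 6 × £15 = £90
  D2→S1: 50 × £3 = £150
  D2→S3: 67 × £10 = £670
  D3→S4: 11 × £7 = £77
Optimal cost = £1495.
Saving = 1857 − 1495 = £362.

362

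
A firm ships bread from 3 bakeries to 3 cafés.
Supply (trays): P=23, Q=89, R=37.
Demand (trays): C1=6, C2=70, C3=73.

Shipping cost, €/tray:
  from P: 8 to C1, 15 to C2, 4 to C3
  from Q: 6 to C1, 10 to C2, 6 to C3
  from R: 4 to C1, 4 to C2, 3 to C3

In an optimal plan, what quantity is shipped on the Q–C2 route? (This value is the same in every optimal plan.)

33

Optimal shipments:
  P to C3: 23 × €4 = €92
  Q to C1: 6 × €6 = €36
  Q to C2: 33 × €10 = €330
  Q to C3: 50 × €6 = €300
  R to C2: 37 × €4 = €148
Total cost = €906.
So Q→C2 carries 33 trays.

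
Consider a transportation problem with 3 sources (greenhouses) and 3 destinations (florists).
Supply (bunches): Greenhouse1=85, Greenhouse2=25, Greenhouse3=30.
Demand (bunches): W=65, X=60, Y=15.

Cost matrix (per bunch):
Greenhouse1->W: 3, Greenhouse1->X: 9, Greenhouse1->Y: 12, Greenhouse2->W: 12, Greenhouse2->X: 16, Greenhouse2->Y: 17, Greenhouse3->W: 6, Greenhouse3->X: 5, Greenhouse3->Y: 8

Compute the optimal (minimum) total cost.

Optimal allocation:
  Greenhouse1 to W: 65 × 3 = 195
  Greenhouse1 to X: 20 × 9 = 180
  Greenhouse2 to X: 10 × 16 = 160
  Greenhouse2 to Y: 15 × 17 = 255
  Greenhouse3 to X: 30 × 5 = 150
Total = 195 + 180 + 160 + 255 + 150 = 940.
(Supply check: Greenhouse1 ships 85; Greenhouse2 ships 25; Greenhouse3 ships 30.)

940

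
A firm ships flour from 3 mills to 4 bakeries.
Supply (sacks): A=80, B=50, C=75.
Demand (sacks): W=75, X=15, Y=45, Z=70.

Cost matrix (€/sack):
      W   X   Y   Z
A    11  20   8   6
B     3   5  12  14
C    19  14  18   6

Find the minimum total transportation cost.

1405

An optimal shipping plan:
  A->W: 35 × €11 = €385
  A->Y: 45 × €8 = €360
  B->W: 40 × €3 = €120
  B->X: 10 × €5 = €50
  C->X: 5 × €14 = €70
  C->Z: 70 × €6 = €420
Total = 385 + 360 + 120 + 50 + 70 + 420 = €1405.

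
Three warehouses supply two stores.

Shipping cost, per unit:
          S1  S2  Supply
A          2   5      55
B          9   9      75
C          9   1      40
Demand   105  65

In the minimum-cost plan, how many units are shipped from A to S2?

Solving gives:
  A–S1: 55 × 2 = 110
  B–S1: 50 × 9 = 450
  B–S2: 25 × 9 = 225
  C–S2: 40 × 1 = 40
Total cost = 825.
The route A→S2 is not used.

0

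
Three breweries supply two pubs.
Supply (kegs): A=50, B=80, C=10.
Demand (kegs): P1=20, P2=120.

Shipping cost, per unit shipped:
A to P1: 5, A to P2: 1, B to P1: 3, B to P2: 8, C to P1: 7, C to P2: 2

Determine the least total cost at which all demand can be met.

610

An optimal shipping plan:
  A to P2: 50 × 1 = 50
  B to P1: 20 × 3 = 60
  B to P2: 60 × 8 = 480
  C to P2: 10 × 2 = 20
Total = 50 + 60 + 480 + 20 = 610.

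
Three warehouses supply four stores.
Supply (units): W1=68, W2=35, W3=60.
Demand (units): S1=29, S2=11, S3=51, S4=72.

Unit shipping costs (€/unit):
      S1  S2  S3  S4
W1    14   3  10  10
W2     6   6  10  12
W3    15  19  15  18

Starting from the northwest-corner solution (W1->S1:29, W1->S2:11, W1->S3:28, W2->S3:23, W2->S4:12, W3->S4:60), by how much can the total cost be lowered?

Current plan cost = 29·14 + 11·3 + 28·10 + 23·10 + 12·12 + 60·18 = €2173.
Optimal plan:
  W1 to S2: 11 × €3 = €33
  W1 to S4: 57 × €10 = €570
  W2 to S1: 29 × €6 = €174
  W2 to S4: 6 × €12 = €72
  W3 to S3: 51 × €15 = €765
  W3 to S4: 9 × €18 = €162
Optimal cost = €1776.
Saving = 2173 − 1776 = €397.

397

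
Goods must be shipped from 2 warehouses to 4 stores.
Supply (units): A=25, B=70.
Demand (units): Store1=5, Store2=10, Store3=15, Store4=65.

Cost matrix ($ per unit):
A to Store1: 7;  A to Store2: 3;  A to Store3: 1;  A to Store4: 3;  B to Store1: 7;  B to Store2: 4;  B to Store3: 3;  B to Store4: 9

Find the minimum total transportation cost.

One minimum-cost allocation:
  A→Store4: 25 units
  B→Store1: 5 units
  B→Store2: 10 units
  B→Store3: 15 units
  B→Store4: 40 units
Total cost = $555.

555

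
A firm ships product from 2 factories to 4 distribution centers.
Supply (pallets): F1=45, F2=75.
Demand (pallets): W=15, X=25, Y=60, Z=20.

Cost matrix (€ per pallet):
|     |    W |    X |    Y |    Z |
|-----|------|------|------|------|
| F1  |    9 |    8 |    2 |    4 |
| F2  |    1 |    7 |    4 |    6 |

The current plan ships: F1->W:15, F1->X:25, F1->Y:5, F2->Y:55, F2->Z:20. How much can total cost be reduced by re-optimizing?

Current plan cost = 15·9 + 25·8 + 5·2 + 55·4 + 20·6 = €685.
Optimal plan:
  F1->Y: 25 × €2 = €50
  F1->Z: 20 × €4 = €80
  F2->W: 15 × €1 = €15
  F2->X: 25 × €7 = €175
  F2->Y: 35 × €4 = €140
Optimal cost = €460.
Saving = 685 − 460 = €225.

225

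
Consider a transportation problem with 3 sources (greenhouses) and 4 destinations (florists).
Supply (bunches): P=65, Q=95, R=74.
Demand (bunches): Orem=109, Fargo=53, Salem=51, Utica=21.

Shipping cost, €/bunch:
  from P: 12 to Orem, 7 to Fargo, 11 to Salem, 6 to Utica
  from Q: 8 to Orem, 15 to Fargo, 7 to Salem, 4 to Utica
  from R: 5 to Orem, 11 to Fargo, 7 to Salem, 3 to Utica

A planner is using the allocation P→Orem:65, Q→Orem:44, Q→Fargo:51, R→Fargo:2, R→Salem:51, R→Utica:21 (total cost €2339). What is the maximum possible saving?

Current plan cost = 65·12 + 44·8 + 51·15 + 2·11 + 51·7 + 21·3 = €2339.
Optimal plan:
  P to Fargo: 53 bunches
  P to Utica: 12 bunches
  Q to Orem: 35 bunches
  Q to Salem: 51 bunches
  Q to Utica: 9 bunches
  R to Orem: 74 bunches
Optimal cost = €1486.
Saving = 2339 − 1486 = €853.

853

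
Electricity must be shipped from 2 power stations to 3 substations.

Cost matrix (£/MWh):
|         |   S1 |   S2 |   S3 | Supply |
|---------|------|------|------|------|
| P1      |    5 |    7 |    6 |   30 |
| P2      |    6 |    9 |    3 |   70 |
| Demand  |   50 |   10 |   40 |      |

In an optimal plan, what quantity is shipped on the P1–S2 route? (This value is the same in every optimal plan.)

10

The minimum-cost plan:
  P1 to S1: 20 × £5 = £100
  P1 to S2: 10 × £7 = £70
  P2 to S1: 30 × £6 = £180
  P2 to S3: 40 × £3 = £120
Total cost = £470.
So P1→S2 carries 10 MWh.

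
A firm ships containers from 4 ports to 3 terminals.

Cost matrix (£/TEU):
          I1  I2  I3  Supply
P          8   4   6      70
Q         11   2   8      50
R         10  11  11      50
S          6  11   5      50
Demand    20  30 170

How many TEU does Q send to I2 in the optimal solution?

The minimum-cost plan:
  P to I3: 70 × £6 = £420
  Q to I2: 30 × £2 = £60
  Q to I3: 20 × £8 = £160
  R to I1: 20 × £10 = £200
  R to I3: 30 × £11 = £330
  S to I3: 50 × £5 = £250
Total cost = £1420.
So Q→I2 carries 30 TEU.

30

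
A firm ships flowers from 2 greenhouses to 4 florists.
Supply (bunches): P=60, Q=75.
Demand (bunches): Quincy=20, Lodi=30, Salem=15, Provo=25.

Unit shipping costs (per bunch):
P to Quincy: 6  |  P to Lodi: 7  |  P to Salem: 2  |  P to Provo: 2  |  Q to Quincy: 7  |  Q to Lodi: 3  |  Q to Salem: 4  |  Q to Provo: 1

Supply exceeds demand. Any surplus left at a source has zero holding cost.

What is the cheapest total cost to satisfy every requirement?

One minimum-cost allocation:
  P to Quincy: 20 bunches
  P to Salem: 15 bunches
  Q to Lodi: 30 bunches
  Q to Provo: 25 bunches
Total cost = 265.

265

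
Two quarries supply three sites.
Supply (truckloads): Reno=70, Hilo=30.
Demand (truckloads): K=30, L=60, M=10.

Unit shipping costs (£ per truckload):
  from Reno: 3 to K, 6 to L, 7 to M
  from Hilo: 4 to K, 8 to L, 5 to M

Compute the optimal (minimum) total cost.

520

Optimal allocation:
  Reno→K: 10 truckloads
  Reno→L: 60 truckloads
  Hilo→K: 20 truckloads
  Hilo→M: 10 truckloads
Total cost = £520.
(Supply check: Reno ships 70; Hilo ships 30.)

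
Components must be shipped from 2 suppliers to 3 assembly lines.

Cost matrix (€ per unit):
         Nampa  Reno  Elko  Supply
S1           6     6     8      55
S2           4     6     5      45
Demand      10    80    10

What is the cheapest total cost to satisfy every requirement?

570

A cheapest plan:
  S1->Reno: 55 × €6 = €330
  S2->Nampa: 10 × €4 = €40
  S2->Reno: 25 × €6 = €150
  S2->Elko: 10 × €5 = €50
Total = 330 + 40 + 150 + 50 = €570.
(Supply check: S1 ships 55; S2 ships 45.)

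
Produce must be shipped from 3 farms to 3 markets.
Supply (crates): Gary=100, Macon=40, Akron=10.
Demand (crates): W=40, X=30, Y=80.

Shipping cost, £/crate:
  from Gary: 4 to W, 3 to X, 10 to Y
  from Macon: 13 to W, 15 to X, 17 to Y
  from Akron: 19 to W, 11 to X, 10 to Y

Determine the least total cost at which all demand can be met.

Optimal allocation:
  Gary→W: 40 × £4 = £160
  Gary→X: 30 × £3 = £90
  Gary→Y: 30 × £10 = £300
  Macon→Y: 40 × £17 = £680
  Akron→Y: 10 × £10 = £100
Total = 160 + 90 + 300 + 680 + 100 = £1330.

1330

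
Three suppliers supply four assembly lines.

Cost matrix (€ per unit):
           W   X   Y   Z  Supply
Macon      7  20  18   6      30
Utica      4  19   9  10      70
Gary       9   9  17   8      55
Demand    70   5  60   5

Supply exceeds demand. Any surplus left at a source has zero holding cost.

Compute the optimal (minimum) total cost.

1145

Optimal allocation:
  Macon–W: 30 batches
  Utica–W: 10 batches
  Utica–Y: 60 batches
  Gary–W: 30 batches
  Gary–X: 5 batches
  Gary–Z: 5 batches
Total cost = €1145.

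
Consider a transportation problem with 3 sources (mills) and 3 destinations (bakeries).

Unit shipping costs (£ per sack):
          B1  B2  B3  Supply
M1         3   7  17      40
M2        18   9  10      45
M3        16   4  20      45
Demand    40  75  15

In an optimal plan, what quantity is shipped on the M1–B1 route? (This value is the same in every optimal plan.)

Solving gives:
  M1->B1: 40 × £3 = £120
  M2->B2: 30 × £9 = £270
  M2->B3: 15 × £10 = £150
  M3->B2: 45 × £4 = £180
Total cost = £720.
So M1→B1 carries 40 sacks.

40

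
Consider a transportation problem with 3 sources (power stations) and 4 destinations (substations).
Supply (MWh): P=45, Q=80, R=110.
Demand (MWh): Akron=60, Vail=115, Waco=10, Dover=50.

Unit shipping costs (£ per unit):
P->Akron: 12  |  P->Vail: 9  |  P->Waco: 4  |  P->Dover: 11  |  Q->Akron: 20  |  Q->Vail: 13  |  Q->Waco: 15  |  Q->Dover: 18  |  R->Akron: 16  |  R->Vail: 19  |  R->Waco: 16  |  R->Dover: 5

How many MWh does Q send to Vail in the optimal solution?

Solving gives:
  P–Vail: 35 × £9 = £315
  P–Waco: 10 × £4 = £40
  Q–Vail: 80 × £13 = £1040
  R–Akron: 60 × £16 = £960
  R–Dover: 50 × £5 = £250
Total cost = £2605.
So Q→Vail carries 80 MWh.

80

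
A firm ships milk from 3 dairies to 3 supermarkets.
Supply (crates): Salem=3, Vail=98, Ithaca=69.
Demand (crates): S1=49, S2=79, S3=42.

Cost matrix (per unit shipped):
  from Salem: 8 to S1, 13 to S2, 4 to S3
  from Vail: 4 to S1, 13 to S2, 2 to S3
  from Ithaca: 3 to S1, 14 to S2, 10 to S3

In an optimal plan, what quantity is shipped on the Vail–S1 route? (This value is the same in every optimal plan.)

Solving gives:
  Salem→S2: 3 × 13 = 39
  Vail→S2: 56 × 13 = 728
  Vail→S3: 42 × 2 = 84
  Ithaca→S1: 49 × 3 = 147
  Ithaca→S2: 20 × 14 = 280
Total cost = 1278.
The route Vail→S1 is not used.

0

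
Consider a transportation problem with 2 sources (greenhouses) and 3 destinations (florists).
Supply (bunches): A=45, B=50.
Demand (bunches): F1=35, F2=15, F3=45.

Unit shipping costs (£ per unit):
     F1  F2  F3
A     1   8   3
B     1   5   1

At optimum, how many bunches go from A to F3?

10

Optimal shipments:
  A→F1: 35 × £1 = £35
  A→F3: 10 × £3 = £30
  B→F2: 15 × £5 = £75
  B→F3: 35 × £1 = £35
Total cost = £175.
So A→F3 carries 10 bunches.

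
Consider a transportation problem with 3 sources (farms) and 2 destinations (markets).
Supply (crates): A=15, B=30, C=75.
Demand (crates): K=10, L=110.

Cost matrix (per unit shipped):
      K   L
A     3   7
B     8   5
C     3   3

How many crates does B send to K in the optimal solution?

Solving gives:
  A–K: 10 × 3 = 30
  A–L: 5 × 7 = 35
  B–L: 30 × 5 = 150
  C–L: 75 × 3 = 225
Total cost = 440.
The route B→K is not used.

0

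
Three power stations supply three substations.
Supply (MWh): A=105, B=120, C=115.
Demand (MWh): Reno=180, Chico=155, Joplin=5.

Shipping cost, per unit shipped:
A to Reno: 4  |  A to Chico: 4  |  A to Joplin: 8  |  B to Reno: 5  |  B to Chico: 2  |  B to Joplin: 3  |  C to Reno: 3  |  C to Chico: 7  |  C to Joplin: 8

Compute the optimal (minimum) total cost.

1010

A cheapest plan:
  A to Reno: 65 × 4 = 260
  A to Chico: 40 × 4 = 160
  B to Chico: 115 × 2 = 230
  B to Joplin: 5 × 3 = 15
  C to Reno: 115 × 3 = 345
Total = 260 + 160 + 230 + 15 + 345 = 1010.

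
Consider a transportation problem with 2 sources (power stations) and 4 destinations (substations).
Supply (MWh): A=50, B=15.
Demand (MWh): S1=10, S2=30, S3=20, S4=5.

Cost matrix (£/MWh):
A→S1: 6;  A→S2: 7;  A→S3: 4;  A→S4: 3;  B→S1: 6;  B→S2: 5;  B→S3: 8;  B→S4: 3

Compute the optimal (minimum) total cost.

A cheapest plan:
  A to S1: 10 MWh
  A to S2: 15 MWh
  A to S3: 20 MWh
  A to S4: 5 MWh
  B to S2: 15 MWh
Total cost = £335.
(Supply check: A ships 50; B ships 15.)

335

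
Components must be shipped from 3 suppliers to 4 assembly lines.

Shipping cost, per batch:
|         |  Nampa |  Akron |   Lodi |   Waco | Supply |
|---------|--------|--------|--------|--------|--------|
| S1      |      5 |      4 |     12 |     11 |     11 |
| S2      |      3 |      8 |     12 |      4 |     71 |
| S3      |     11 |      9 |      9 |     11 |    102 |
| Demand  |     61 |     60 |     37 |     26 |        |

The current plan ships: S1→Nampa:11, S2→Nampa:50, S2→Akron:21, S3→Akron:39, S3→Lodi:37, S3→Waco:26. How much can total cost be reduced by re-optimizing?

Current plan cost = 11·5 + 50·3 + 21·8 + 39·9 + 37·9 + 26·11 = 1343.
Optimal plan:
  S1->Akron: 11 × 4 = 44
  S2->Nampa: 61 × 3 = 183
  S2->Waco: 10 × 4 = 40
  S3->Akron: 49 × 9 = 441
  S3->Lodi: 37 × 9 = 333
  S3->Waco: 16 × 11 = 176
Optimal cost = 1217.
Saving = 1343 − 1217 = 126.

126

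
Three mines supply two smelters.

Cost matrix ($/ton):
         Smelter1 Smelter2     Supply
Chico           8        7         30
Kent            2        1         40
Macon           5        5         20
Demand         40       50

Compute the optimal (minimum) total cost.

370

Optimal allocation:
  Chico to Smelter1: 20 × $8 = $160
  Chico to Smelter2: 10 × $7 = $70
  Kent to Smelter2: 40 × $1 = $40
  Macon to Smelter1: 20 × $5 = $100
Total = 160 + 70 + 40 + 100 = $370.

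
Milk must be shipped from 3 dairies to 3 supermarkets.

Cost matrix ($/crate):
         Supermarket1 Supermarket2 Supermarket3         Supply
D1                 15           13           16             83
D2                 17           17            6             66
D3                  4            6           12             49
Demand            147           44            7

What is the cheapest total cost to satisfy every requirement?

An optimal shipping plan:
  D1->Supermarket1: 39 × $15 = $585
  D1->Supermarket2: 44 × $13 = $572
  D2->Supermarket1: 59 × $17 = $1003
  D2->Supermarket3: 7 × $6 = $42
  D3->Supermarket1: 49 × $4 = $196
Total = 585 + 572 + 1003 + 42 + 196 = $2398.
(Supply check: D1 ships 83; D2 ships 66; D3 ships 49.)

2398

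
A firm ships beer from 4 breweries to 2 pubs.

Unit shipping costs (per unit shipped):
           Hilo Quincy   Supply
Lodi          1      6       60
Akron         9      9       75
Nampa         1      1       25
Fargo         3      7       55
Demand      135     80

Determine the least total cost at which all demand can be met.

A cheapest plan:
  Lodi to Hilo: 60 × 1 = 60
  Akron to Hilo: 20 × 9 = 180
  Akron to Quincy: 55 × 9 = 495
  Nampa to Quincy: 25 × 1 = 25
  Fargo to Hilo: 55 × 3 = 165
Total = 60 + 180 + 495 + 25 + 165 = 925.
(Supply check: Lodi ships 60; Akron ships 75; Nampa ships 25; Fargo ships 55.)

925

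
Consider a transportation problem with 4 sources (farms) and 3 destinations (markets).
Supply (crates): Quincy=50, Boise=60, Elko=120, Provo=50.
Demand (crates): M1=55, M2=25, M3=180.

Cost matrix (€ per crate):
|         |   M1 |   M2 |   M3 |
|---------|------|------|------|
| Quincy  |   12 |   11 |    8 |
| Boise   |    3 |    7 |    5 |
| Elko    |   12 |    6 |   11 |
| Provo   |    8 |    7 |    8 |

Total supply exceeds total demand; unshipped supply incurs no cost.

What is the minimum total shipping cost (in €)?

1965

An optimal shipping plan:
  Quincy→M3: 50 × €8 = €400
  Boise→M1: 55 × €3 = €165
  Boise→M3: 5 × €5 = €25
  Elko→M2: 25 × €6 = €150
  Elko→M3: 75 × €11 = €825
  Provo→M3: 50 × €8 = €400
Total = 400 + 165 + 25 + 150 + 825 + 400 = €1965.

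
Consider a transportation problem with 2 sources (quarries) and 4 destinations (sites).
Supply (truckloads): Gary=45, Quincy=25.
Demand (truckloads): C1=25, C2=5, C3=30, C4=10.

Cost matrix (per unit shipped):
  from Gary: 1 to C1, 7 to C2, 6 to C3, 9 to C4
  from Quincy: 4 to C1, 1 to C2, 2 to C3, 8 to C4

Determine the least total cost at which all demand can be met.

An optimal shipping plan:
  Gary->C1: 25 × 1 = 25
  Gary->C3: 10 × 6 = 60
  Gary->C4: 10 × 9 = 90
  Quincy->C2: 5 × 1 = 5
  Quincy->C3: 20 × 2 = 40
Total = 25 + 60 + 90 + 5 + 40 = 220.
(Supply check: Gary ships 45; Quincy ships 25.)

220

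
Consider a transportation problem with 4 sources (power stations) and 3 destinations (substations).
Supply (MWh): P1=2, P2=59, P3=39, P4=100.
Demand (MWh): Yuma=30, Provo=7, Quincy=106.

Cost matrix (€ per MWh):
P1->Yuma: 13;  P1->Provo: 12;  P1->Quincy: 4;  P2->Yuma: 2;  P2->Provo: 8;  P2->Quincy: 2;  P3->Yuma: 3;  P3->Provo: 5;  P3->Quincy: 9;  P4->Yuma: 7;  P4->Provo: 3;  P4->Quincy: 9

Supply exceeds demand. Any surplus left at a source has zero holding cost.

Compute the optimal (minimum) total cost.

A cheapest plan:
  P1 to Quincy: 2 × €4 = €8
  P2 to Quincy: 59 × €2 = €118
  P3 to Yuma: 30 × €3 = €90
  P3 to Quincy: 9 × €9 = €81
  P4 to Provo: 7 × €3 = €21
  P4 to Quincy: 36 × €9 = €324
Total = 8 + 118 + 90 + 81 + 21 + 324 = €642.
(Supply check: P1 ships 2; P2 ships 59; P3 ships 39; P4 ships 43.)

642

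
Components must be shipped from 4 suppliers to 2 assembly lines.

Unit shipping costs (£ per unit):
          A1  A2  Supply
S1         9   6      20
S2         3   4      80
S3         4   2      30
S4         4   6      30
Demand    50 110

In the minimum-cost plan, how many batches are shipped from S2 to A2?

Solving gives:
  S1->A2: 20 × £6 = £120
  S2->A1: 20 × £3 = £60
  S2->A2: 60 × £4 = £240
  S3->A2: 30 × £2 = £60
  S4->A1: 30 × £4 = £120
Total cost = £600.
So S2→A2 carries 60 batches.

60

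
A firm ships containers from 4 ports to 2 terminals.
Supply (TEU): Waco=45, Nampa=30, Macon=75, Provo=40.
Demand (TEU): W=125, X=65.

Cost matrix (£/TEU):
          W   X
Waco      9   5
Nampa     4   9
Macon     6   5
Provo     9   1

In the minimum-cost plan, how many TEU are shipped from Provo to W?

Solving gives:
  Waco to W: 20 TEU
  Waco to X: 25 TEU
  Nampa to W: 30 TEU
  Macon to W: 75 TEU
  Provo to X: 40 TEU
Total cost = £915.
The route Provo→W is not used.

0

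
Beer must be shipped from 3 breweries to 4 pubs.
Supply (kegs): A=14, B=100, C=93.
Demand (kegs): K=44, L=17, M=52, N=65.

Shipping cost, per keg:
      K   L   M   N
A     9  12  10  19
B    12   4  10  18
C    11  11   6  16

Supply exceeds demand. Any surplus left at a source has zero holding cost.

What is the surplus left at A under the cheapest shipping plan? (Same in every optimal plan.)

An optimal plan:
  A–K: 14 × 9 = 126
  B–K: 30 × 12 = 360
  B–L: 17 × 4 = 68
  B–N: 24 × 18 = 432
  C–M: 52 × 6 = 312
  C–N: 41 × 16 = 656
Total cost = 1954.
A ships 14 of its 14, leaving 0.

0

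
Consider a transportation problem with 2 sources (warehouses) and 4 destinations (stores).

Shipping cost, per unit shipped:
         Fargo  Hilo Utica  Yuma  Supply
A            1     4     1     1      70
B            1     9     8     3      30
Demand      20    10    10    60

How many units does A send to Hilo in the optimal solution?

Optimal shipments:
  A–Hilo: 10 × 4 = 40
  A–Utica: 10 × 1 = 10
  A–Yuma: 50 × 1 = 50
  B–Fargo: 20 × 1 = 20
  B–Yuma: 10 × 3 = 30
Total cost = 150.
So A→Hilo carries 10 units.

10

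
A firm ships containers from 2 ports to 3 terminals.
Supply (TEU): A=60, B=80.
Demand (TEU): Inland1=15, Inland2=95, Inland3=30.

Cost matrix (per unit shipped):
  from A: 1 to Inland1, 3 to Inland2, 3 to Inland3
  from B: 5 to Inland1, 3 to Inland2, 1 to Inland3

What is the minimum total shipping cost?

A cheapest plan:
  A->Inland1: 15 TEU
  A->Inland2: 45 TEU
  B->Inland2: 50 TEU
  B->Inland3: 30 TEU
Total cost = 330.
(Supply check: A ships 60; B ships 80.)

330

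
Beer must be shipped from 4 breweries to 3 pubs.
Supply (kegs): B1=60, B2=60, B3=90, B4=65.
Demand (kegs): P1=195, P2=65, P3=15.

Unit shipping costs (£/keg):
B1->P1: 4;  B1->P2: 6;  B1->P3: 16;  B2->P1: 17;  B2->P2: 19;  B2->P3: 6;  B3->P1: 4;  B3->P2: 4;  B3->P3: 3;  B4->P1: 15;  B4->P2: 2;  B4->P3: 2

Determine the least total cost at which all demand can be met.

1585

A cheapest plan:
  B1 to P1: 60 × £4 = £240
  B2 to P1: 45 × £17 = £765
  B2 to P3: 15 × £6 = £90
  B3 to P1: 90 × £4 = £360
  B4 to P2: 65 × £2 = £130
Total = 240 + 765 + 90 + 360 + 130 = £1585.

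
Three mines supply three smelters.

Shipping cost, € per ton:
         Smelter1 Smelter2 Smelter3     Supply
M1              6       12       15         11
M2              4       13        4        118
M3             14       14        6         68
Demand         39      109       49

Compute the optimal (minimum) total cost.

1826

Optimal allocation:
  M1→Smelter2: 11 × €12 = €132
  M2→Smelter1: 39 × €4 = €156
  M2→Smelter2: 30 × €13 = €390
  M2→Smelter3: 49 × €4 = €196
  M3→Smelter2: 68 × €14 = €952
Total = 132 + 156 + 390 + 196 + 952 = €1826.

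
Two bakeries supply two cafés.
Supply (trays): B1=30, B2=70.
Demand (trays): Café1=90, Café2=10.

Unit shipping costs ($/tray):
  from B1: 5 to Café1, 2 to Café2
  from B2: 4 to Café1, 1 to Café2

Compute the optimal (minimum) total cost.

A cheapest plan:
  B1 to Café1: 20 × $5 = $100
  B1 to Café2: 10 × $2 = $20
  B2 to Café1: 70 × $4 = $280
Total = 100 + 20 + 280 = $400.

400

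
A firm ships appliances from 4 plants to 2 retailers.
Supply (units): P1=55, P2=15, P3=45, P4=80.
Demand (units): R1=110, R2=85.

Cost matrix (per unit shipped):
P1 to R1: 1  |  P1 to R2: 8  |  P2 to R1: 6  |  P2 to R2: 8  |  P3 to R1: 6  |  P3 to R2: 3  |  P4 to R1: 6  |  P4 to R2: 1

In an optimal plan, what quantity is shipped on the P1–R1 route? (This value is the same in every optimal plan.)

Solving gives:
  P1 to R1: 55 × 1 = 55
  P2 to R1: 15 × 6 = 90
  P3 to R1: 40 × 6 = 240
  P3 to R2: 5 × 3 = 15
  P4 to R2: 80 × 1 = 80
Total cost = 480.
So P1→R1 carries 55 units.

55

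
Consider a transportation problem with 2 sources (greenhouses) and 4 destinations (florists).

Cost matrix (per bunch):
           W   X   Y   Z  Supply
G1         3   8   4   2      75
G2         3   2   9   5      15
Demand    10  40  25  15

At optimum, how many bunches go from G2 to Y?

0

Optimal shipments:
  G1→W: 10 × 3 = 30
  G1→X: 25 × 8 = 200
  G1→Y: 25 × 4 = 100
  G1→Z: 15 × 2 = 30
  G2→X: 15 × 2 = 30
Total cost = 390.
The route G2→Y is not used.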